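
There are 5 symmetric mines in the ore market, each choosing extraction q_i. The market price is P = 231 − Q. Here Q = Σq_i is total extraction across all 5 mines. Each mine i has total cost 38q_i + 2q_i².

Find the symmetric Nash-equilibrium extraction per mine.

19.3

A representative mine's profit is π_i = q_i(231 − Q) − 38q_i − 2q_i², with Q = q_i + Σ_{j≠i} q_j.
First-order condition: 193 − 6q_i − Σ_{j≠i} q_j = 0.
Imposing symmetry (q_j = q for all j) turns Σ_{j≠i} q_j into 4q, so 193 = 10q and q = 19.3.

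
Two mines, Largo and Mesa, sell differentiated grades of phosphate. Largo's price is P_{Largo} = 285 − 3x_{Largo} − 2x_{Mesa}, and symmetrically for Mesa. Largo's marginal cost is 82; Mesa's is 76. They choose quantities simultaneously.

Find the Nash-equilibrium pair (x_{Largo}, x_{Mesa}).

Mine Largo's profit: π = x_{Largo}(285 − 3x_{Largo} − 2x_{Mesa}) − 82x_{Largo}.
∂π/∂x_{Largo} = 203 − 6x_{Largo} − 2x_{Mesa} = 0 ⇒ x_{Largo} = 203/6 − (1/3)x_{Mesa}.
Similarly x_{Mesa} = 209/6 − (1/3)x_{Largo}.
Solving the two reaction functions simultaneously: (1 − (−1/3)(−1/3))x_{Largo} = 203/6 − (1/3)·(209/6), so (8/9)x_{Largo} = 200/9 and x_{Largo} = 25.
Then x_{Mesa} = 209/6 − (1/3)·25 = 26.5.

25, 26.5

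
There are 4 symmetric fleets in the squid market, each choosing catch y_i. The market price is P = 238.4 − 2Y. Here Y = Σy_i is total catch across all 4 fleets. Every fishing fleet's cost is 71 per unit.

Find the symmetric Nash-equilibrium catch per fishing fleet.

16.74

A representative fishing fleet's profit is π_i = y_i(238.4 − 2Y) − 71y_i, with Y = y_i + Σ_{j≠i} y_j.
First-order condition: 167.4 − 4y_i − 2Σ_{j≠i} y_j = 0.
With identical fishing fleets, set every y_j = y: then 167.4 − 4y − 6y = 0, i.e. y = 167.4/10 = 16.74.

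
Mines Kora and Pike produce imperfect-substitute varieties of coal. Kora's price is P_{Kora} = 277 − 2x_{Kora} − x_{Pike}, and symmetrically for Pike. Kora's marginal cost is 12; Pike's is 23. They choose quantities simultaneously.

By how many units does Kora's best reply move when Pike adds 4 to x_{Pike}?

-1

Mine Kora's profit: π = x_{Kora}(277 − 2x_{Kora} − x_{Pike}) − 12x_{Kora}.
∂π/∂x_{Kora} = 265 − 4x_{Kora} − x_{Pike} = 0 ⇒ x_{Kora} = 66.25 − 0.25x_{Pike}.
The reaction-function slope is −0.25, so a 4-unit rise in x_{Pike} moves x_{Kora} by −0.25 × 4 = −1. Kora's best response falls — the actions are strategic substitutes.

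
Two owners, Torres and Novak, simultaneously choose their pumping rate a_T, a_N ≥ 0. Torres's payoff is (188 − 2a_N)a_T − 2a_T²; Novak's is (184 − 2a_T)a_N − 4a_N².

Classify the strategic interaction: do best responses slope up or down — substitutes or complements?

Expanding Torres's payoff: 188a_T − 2a_Na_T − 2a_T².
∂π/∂a_T = 188 − 2a_N − 4a_T = 0, so a_T = 47 − 0.5a_N.
The best-response slope da_T/da_N = −0.5 < 0: the reaction function is downward-sloping, so the choices are strategic substitutes.

strategic substitutes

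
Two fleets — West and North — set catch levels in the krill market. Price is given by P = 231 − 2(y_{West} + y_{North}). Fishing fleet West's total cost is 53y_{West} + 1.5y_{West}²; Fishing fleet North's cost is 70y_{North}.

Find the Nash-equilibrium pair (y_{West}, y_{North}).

Fishing fleet West's profit: π = y_{West}(231 − 2(y_{West} + y_{North})) − 53y_{West} − 1.5y_{West}².
∂π/∂y_{West} = 178 − 7y_{West} − 2y_{North} = 0, so y_{West} = 178/7 − (2/7)y_{North}.
For North: ∂π/∂y_{North} = 161 − 4y_{North} − 2y_{West} = 0 ⇒ y_{North} = 40.25 − 0.5y_{West}.
Substituting the second reaction function into the first: y_{West} = 178/7 − (2/7)(40.25 − 0.5y_{West}), which gives (6/7)y_{West} = 195/14 ⇒ y_{West} = 16.25.
Then y_{North} = 40.25 − 0.5·16.25 = 32.125.

16.25, 32.125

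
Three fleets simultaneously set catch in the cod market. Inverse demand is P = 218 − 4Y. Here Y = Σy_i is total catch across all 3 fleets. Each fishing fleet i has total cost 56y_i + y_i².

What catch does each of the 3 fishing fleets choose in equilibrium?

9

A representative fishing fleet's profit is π_i = y_i(218 − 4Y) − 56y_i − y_i², with Y = y_i + Σ_{j≠i} y_j.
First-order condition: 162 − 10y_i − 4Σ_{j≠i} y_j = 0.
In a symmetric equilibrium every fishing fleet chooses the same y, so Σ_{j≠i} y_j = 2y. The condition becomes 162 − 18y = 0, giving y = 162/18 = 9.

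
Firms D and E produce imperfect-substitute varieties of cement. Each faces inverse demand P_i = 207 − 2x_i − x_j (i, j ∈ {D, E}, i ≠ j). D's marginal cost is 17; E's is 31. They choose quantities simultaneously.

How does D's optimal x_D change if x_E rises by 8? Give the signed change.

-2

Firm D's profit: π = x_D(207 − 2x_D − x_E) − 17x_D.
∂π/∂x_D = 190 − 4x_D − x_E = 0 ⇒ x_D = 47.5 − 0.25x_E.
The reaction-function slope is −0.25, so an 8-unit rise in x_E moves x_D by −0.25 × 8 = −2. D's best response falls — the actions are strategic substitutes.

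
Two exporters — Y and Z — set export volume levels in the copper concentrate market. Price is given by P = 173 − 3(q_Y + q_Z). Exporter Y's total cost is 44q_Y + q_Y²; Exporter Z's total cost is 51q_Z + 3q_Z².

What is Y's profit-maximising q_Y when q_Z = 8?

13.125

Exporter Y's profit: π = q_Y(173 − 3(q_Y + q_Z)) − 44q_Y − q_Y².
∂π/∂q_Y = 129 − 8q_Y − 3q_Z = 0, so q_Y = 16.125 − 0.375q_Z.
At q_Z = 8: q_Y = 16.125 − 0.375·8 = 13.125.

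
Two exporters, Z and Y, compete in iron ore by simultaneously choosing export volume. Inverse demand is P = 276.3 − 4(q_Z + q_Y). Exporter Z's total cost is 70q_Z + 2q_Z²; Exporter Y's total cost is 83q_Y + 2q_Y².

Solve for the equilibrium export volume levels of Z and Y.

13.3, 11.675

Exporter Z's profit: π = q_Z(276.3 − 4(q_Z + q_Y)) − 70q_Z − 2q_Z².
∂π/∂q_Z = 206.3 − 12q_Z − 4q_Y = 0, so q_Z = 2063/120 − (1/3)q_Y.
By the same steps for Y: q_Y = 1933/120 − (1/3)q_Z.
Substituting the second reaction function into the first: q_Z = 2063/120 − (1/3)(1933/120 − (1/3)q_Z), which gives (8/9)q_Z = 532/45 ⇒ q_Z = 13.3.
Then q_Y = 1933/120 − (1/3)·13.3 = 11.675.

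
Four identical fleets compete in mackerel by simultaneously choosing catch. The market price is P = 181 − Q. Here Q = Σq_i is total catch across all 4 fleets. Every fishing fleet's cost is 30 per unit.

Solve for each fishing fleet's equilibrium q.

A representative fishing fleet's profit is π_i = q_i(181 − Q) − 30q_i, with Q = q_i + Σ_{j≠i} q_j.
First-order condition: 151 − 2q_i − Σ_{j≠i} q_j = 0.
In a symmetric equilibrium every fishing fleet chooses the same q, so Σ_{j≠i} q_j = 3q. The condition becomes 151 − 5q = 0, giving q = 151/5 = 30.2.

30.2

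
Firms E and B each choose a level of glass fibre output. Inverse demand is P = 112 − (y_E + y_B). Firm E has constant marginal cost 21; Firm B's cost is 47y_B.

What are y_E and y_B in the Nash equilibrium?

39, 13

Firm E's profit: π = y_E(112 − (y_E + y_B)) − 21y_E.
∂π/∂y_E = 91 − 2y_E − y_B = 0, so y_E = 45.5 − 0.5y_B.
By the same steps for B: y_B = 32.5 − 0.5y_E.
Solving the two reaction functions simultaneously: (1 − (−0.5)(−0.5))y_E = 45.5 − 0.5·32.5, so 0.75y_E = 29.25 and y_E = 39.
Then y_B = 32.5 − 0.5·39 = 13.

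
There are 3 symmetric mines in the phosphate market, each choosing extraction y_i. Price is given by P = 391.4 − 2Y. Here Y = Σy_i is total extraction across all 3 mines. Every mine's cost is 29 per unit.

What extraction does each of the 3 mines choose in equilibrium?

A representative mine's profit is π_i = y_i(391.4 − 2Y) − 29y_i, with Y = y_i + Σ_{j≠i} y_j.
First-order condition: 362.4 − 4y_i − 2Σ_{j≠i} y_j = 0.
With identical mines, set every y_j = y: then 362.4 − 4y − 4y = 0, i.e. y = 362.4/8 = 45.3.

45.3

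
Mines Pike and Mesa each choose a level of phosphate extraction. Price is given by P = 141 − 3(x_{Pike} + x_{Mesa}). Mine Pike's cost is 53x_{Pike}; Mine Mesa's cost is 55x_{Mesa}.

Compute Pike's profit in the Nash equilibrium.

300

Mine Pike's profit: π = x_{Pike}(141 − 3(x_{Pike} + x_{Mesa})) − 53x_{Pike}.
∂π/∂x_{Pike} = 88 − 6x_{Pike} − 3x_{Mesa} = 0, so x_{Pike} = 44/3 − 0.5x_{Mesa}.
By the same steps for Mesa: x_{Mesa} = 43/3 − 0.5x_{Pike}.
Substituting the second reaction function into the first: x_{Pike} = 44/3 − 0.5(43/3 − 0.5x_{Pike}), which gives 0.75x_{Pike} = 7.5 ⇒ x_{Pike} = 10.
Then x_{Mesa} = 43/3 − 0.5·10 = 28/3.
Price P = 141 − 3·(58/3) = 83.
Pike's profit: (83 − 53)·10 = 300.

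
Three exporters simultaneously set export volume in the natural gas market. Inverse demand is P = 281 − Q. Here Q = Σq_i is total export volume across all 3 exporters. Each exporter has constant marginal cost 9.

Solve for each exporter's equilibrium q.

A representative exporter's profit is π_i = q_i(281 − Q) − 9q_i, with Q = q_i + Σ_{j≠i} q_j.
First-order condition: 272 − 2q_i − Σ_{j≠i} q_j = 0.
In a symmetric equilibrium every exporter chooses the same q, so Σ_{j≠i} q_j = 2q. The condition becomes 272 − 4q = 0, giving q = 272/4 = 68.

68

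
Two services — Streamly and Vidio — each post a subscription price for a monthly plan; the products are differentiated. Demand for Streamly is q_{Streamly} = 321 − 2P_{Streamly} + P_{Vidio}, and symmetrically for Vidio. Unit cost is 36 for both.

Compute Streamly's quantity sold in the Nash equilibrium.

190

Streamly's profit: π = (P_{Streamly} − 36)(321 − 2P_{Streamly} + P_{Vidio}).
∂π/∂P_{Streamly} = 393 − 4P_{Streamly} + P_{Vidio} = 0 ⇒ P_{Streamly} = 98.25 + 0.25P_{Vidio}.
The game is symmetric, so in equilibrium P_{Vidio} = P_{Streamly}: the reaction function gives 0.75P_{Streamly} = 98.25, hence P_{Streamly} = 131.
q_{Streamly} = 321 − 2·131 + 131 = 190.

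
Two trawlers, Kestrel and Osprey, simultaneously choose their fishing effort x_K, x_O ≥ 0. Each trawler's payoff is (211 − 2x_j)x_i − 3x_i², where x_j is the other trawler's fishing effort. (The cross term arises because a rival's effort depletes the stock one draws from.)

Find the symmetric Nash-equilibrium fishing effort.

26.375

Kestrel's payoff is (211 − 2x_O)x_K − 3x_K².
∂π/∂x_K = 211 − 2x_O − 6x_K = 0, so x_K = 211/6 − (1/3)x_O.
Setting x_K = x_O in the reaction function: x_K = 211/6 − (1/3)x_K, so x_K = (211/6) / (4/3) = 26.375.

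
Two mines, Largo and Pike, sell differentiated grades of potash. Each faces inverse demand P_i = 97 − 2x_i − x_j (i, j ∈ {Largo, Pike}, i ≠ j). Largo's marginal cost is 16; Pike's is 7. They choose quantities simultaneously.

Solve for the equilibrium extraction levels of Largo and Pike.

Mine Largo's profit: π = x_{Largo}(97 − 2x_{Largo} − x_{Pike}) − 16x_{Largo}.
∂π/∂x_{Largo} = 81 − 4x_{Largo} − x_{Pike} = 0 ⇒ x_{Largo} = 20.25 − 0.25x_{Pike}.
Similarly x_{Pike} = 22.5 − 0.25x_{Largo}.
Solving the two reaction functions simultaneously: (1 − (−0.25)(−0.25))x_{Largo} = 20.25 − 0.25·22.5, so 0.9375x_{Largo} = 14.625 and x_{Largo} = 15.6.
Then x_{Pike} = 22.5 − 0.25·15.6 = 18.6.

15.6, 18.6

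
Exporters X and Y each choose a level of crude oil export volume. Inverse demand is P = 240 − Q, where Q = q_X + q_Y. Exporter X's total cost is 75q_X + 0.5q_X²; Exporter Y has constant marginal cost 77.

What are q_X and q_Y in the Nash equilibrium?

33.4, 64.8

Exporter X's profit: π = q_X(240 − (q_X + q_Y)) − 75q_X − 0.5q_X².
∂π/∂q_X = 165 − 3q_X − q_Y = 0, so q_X = 55 − (1/3)q_Y.
For Y: ∂π/∂q_Y = 163 − 2q_Y − q_X = 0 ⇒ q_Y = 81.5 − 0.5q_X.
Substituting the second reaction function into the first: q_X = 55 − (1/3)(81.5 − 0.5q_X), which gives (5/6)q_X = 167/6 ⇒ q_X = 33.4.
Then q_Y = 81.5 − 0.5·33.4 = 64.8.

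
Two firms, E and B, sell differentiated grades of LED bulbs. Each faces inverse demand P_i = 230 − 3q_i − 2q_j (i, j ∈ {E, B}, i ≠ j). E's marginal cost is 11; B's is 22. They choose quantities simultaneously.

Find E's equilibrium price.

95.1875

Firm E's profit: π = q_E(230 − 3q_E − 2q_B) − 11q_E.
∂π/∂q_E = 219 − 6q_E − 2q_B = 0 ⇒ q_E = 36.5 − (1/3)q_B.
Similarly q_B = 104/3 − (1/3)q_E.
Plugging q_B into E's best response: q_E = 36.5 − (1/3)(104/3 − (1/3)q_E) ⇒ (8/9)q_E = 449/18, so q_E = 28.0625.
Then q_B = 104/3 − (1/3)·28.0625 = 25.3125.
P_E = 230 − 3·28.0625 − 2·25.3125 = 95.1875.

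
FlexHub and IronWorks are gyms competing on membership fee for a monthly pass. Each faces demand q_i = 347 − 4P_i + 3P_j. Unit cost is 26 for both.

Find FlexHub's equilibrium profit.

16486.56

FlexHub's profit: π = (P_{FlexHub} − 26)(347 − 4P_{FlexHub} + 3P_{IronWorks}).
∂π/∂P_{FlexHub} = 451 − 8P_{FlexHub} + 3P_{IronWorks} = 0 ⇒ P_{FlexHub} = 56.375 + 0.375P_{IronWorks}.
The game is symmetric, so in equilibrium P_{IronWorks} = P_{FlexHub}: the reaction function gives 0.625P_{FlexHub} = 56.375, hence P_{FlexHub} = 90.2.
q_{FlexHub} = 347 − 4·90.2 + 3·90.2 = 256.8.
Profit = (90.2 − 26)·256.8 = 16486.56.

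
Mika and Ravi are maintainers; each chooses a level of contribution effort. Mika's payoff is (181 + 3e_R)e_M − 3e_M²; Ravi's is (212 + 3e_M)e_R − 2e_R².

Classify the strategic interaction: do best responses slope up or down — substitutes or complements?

strategic complements

Expanding Mika's payoff: 181e_M + 3e_Re_M − 3e_M².
∂π/∂e_M = 181 + 3e_R − 6e_M = 0, so e_M = 181/6 + 0.5e_R.
The best-response slope de_M/de_R = 0.5 > 0: the reaction function is upward-sloping, so the choices are strategic complements.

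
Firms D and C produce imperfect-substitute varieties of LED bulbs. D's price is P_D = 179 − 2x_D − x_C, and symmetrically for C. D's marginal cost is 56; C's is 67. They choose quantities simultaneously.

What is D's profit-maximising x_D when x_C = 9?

28.5

Firm D's profit: π = x_D(179 − 2x_D − x_C) − 56x_D.
∂π/∂x_D = 123 − 4x_D − x_C = 0 ⇒ x_D = 30.75 − 0.25x_C.
At x_C = 9: x_D = 30.75 − 0.25·9 = 28.5.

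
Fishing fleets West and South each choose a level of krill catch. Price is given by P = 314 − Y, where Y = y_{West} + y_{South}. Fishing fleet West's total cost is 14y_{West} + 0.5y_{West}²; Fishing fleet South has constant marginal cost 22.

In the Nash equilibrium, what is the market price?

Fishing fleet West's profit: π = y_{West}(314 − (y_{West} + y_{South})) − 14y_{West} − 0.5y_{West}².
∂π/∂y_{West} = 300 − 3y_{West} − y_{South} = 0, so y_{West} = 100 − (1/3)y_{South}.
For South: ∂π/∂y_{South} = 292 − 2y_{South} − y_{West} = 0 ⇒ y_{South} = 146 − 0.5y_{West}.
Plugging y_{South} into West's best response: y_{West} = 100 − (1/3)(146 − 0.5y_{West}) ⇒ (5/6)y_{West} = 154/3, so y_{West} = 61.6.
Then y_{South} = 146 − 0.5·61.6 = 115.2.
Equilibrium price: P = 314 − 176.8 = 137.2.

137.2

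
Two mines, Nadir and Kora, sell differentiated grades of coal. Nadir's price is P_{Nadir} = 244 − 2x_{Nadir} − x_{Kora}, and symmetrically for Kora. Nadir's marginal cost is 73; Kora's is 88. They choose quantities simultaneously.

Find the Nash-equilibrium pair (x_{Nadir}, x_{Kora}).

Mine Nadir's profit: π = x_{Nadir}(244 − 2x_{Nadir} − x_{Kora}) − 73x_{Nadir}.
∂π/∂x_{Nadir} = 171 − 4x_{Nadir} − x_{Kora} = 0 ⇒ x_{Nadir} = 42.75 − 0.25x_{Kora}.
Similarly x_{Kora} = 39 − 0.25x_{Nadir}.
Plugging x_{Kora} into Nadir's best response: x_{Nadir} = 42.75 − 0.25(39 − 0.25x_{Nadir}) ⇒ 0.9375x_{Nadir} = 33, so x_{Nadir} = 35.2.
Then x_{Kora} = 39 − 0.25·35.2 = 30.2.

35.2, 30.2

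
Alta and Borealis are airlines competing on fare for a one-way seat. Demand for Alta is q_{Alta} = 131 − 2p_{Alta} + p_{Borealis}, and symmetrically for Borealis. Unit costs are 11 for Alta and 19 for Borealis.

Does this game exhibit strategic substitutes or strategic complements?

strategic complements

Alta's profit: π = (p_{Alta} − 11)(131 − 2p_{Alta} + p_{Borealis}).
∂π/∂p_{Alta} = 153 − 4p_{Alta} + p_{Borealis} = 0 ⇒ p_{Alta} = 38.25 + 0.25p_{Borealis}.
The best-response slope dp_{Alta}/dp_{Borealis} = 0.25 > 0: the reaction function is upward-sloping, so the choices are strategic complements.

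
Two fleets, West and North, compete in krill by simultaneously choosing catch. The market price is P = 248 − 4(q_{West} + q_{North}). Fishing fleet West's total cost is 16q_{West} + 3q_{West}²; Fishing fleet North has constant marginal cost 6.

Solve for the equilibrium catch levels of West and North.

9.25, 25.625

Fishing fleet West's profit: π = q_{West}(248 − 4(q_{West} + q_{North})) − 16q_{West} − 3q_{West}².
∂π/∂q_{West} = 232 − 14q_{West} − 4q_{North} = 0, so q_{West} = 116/7 − (2/7)q_{North}.
For North: ∂π/∂q_{North} = 242 − 8q_{North} − 4q_{West} = 0 ⇒ q_{North} = 30.25 − 0.5q_{West}.
Substituting the second reaction function into the first: q_{West} = 116/7 − (2/7)(30.25 − 0.5q_{West}), which gives (6/7)q_{West} = 111/14 ⇒ q_{West} = 9.25.
Then q_{North} = 30.25 − 0.5·9.25 = 25.625.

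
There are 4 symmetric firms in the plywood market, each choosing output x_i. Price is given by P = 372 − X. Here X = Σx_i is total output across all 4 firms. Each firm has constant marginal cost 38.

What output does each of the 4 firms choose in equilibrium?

66.8

A representative firm's profit is π_i = x_i(372 − X) − 38x_i, with X = x_i + Σ_{j≠i} x_j.
First-order condition: 334 − 2x_i − Σ_{j≠i} x_j = 0.
Imposing symmetry (x_j = x for all j) turns Σ_{j≠i} x_j into 3x, so 334 = 5x and x = 66.8.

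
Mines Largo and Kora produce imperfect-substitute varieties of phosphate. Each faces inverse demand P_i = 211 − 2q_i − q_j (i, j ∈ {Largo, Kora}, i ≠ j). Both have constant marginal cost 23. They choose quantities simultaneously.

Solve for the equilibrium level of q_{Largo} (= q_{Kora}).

37.6

Mine Largo's profit: π = q_{Largo}(211 − 2q_{Largo} − q_{Kora}) − 23q_{Largo}.
∂π/∂q_{Largo} = 188 − 4q_{Largo} − q_{Kora} = 0 ⇒ q_{Largo} = 47 − 0.25q_{Kora}.
The game is symmetric, so in equilibrium q_{Kora} = q_{Largo}: the reaction function gives 1.25q_{Largo} = 47, hence q_{Largo} = 37.6.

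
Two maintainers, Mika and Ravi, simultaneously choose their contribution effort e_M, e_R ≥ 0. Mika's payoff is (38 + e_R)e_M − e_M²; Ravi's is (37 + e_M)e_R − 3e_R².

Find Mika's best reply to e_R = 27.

Expanding Mika's payoff: 38e_M + e_Re_M − e_M².
∂π/∂e_M = 38 + e_R − 2e_M = 0, so e_M = 19 + 0.5e_R.
At e_R = 27: e_M = 19 + 0.5·27 = 32.5.

32.5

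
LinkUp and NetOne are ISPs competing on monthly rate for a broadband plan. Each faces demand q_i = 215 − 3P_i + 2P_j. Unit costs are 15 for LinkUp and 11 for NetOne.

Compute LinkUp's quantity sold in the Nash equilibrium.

147.75

LinkUp's profit: π = (P_{LinkUp} − 15)(215 − 3P_{LinkUp} + 2P_{NetOne}).
∂π/∂P_{LinkUp} = 260 − 6P_{LinkUp} + 2P_{NetOne} = 0 ⇒ P_{LinkUp} = 130/3 + (1/3)P_{NetOne}.
Similarly P_{NetOne} = 124/3 + (1/3)P_{LinkUp}.
Solving the two reaction functions simultaneously: (1 − (1/3)(1/3))P_{LinkUp} = 130/3 + (1/3)·(124/3), so (8/9)P_{LinkUp} = 514/9 and P_{LinkUp} = 64.25.
Then P_{NetOne} = 124/3 + (1/3)·64.25 = 62.75.
q_{LinkUp} = 215 − 3·64.25 + 2·62.75 = 147.75.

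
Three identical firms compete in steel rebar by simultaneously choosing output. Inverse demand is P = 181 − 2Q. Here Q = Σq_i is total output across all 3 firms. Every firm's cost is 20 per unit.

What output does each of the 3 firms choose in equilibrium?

A representative firm's profit is π_i = q_i(181 − 2Q) − 20q_i, with Q = q_i + Σ_{j≠i} q_j.
First-order condition: 161 − 4q_i − 2Σ_{j≠i} q_j = 0.
In a symmetric equilibrium every firm chooses the same q, so Σ_{j≠i} q_j = 2q. The condition becomes 161 − 8q = 0, giving q = 161/8 = 20.125.

20.125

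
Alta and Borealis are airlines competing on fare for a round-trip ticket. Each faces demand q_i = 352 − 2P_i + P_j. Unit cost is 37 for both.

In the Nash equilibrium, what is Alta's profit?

Alta's profit: π = (P_{Alta} − 37)(352 − 2P_{Alta} + P_{Borealis}).
∂π/∂P_{Alta} = 426 − 4P_{Alta} + P_{Borealis} = 0 ⇒ P_{Alta} = 106.5 + 0.25P_{Borealis}.
The game is symmetric, so in equilibrium P_{Borealis} = P_{Alta}: the reaction function gives 0.75P_{Alta} = 106.5, hence P_{Alta} = 142.
q_{Alta} = 352 − 2·142 + 142 = 210.
Profit = (142 − 37)·210 = 22050.

22050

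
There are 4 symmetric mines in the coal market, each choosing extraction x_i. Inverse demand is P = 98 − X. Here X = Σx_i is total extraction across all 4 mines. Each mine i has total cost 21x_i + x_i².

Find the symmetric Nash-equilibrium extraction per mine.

A representative mine's profit is π_i = x_i(98 − X) − 21x_i − x_i², with X = x_i + Σ_{j≠i} x_j.
First-order condition: 77 − 4x_i − Σ_{j≠i} x_j = 0.
Imposing symmetry (x_j = x for all j) turns Σ_{j≠i} x_j into 3x, so 77 = 7x and x = 11.

11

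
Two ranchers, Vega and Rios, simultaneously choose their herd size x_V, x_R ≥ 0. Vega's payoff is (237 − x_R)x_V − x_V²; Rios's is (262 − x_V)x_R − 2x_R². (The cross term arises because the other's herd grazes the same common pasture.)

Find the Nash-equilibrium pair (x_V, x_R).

Expanding Vega's payoff: 237x_V − x_Rx_V − x_V².
∂π/∂x_V = 237 − x_R − 2x_V = 0, so x_V = 118.5 − 0.5x_R.
Likewise for Rios: x_R = 65.5 − 0.25x_V.
Solving the two reaction functions simultaneously: (1 − (−0.5)(−0.25))x_V = 118.5 − 0.5·65.5, so 0.875x_V = 85.75 and x_V = 98.
Then x_R = 65.5 − 0.25·98 = 41.

98, 41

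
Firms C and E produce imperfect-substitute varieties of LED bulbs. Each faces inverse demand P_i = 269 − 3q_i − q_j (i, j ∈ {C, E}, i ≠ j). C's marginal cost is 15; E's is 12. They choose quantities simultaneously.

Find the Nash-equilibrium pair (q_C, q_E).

Firm C's profit: π = q_C(269 − 3q_C − q_E) − 15q_C.
∂π/∂q_C = 254 − 6q_C − q_E = 0 ⇒ q_C = 127/3 − (1/6)q_E.
Similarly q_E = 257/6 − (1/6)q_C.
Solving the two reaction functions simultaneously: (1 − (−1/6)(−1/6))q_C = 127/3 − (1/6)·(257/6), so (35/36)q_C = 1267/36 and q_C = 36.2.
Then q_E = 257/6 − (1/6)·36.2 = 36.8.

36.2, 36.8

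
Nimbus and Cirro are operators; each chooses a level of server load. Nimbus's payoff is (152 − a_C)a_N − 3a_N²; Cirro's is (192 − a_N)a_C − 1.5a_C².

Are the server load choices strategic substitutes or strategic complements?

Expanding Nimbus's payoff: 152a_N − a_Ca_N − 3a_N².
∂π/∂a_N = 152 − a_C − 6a_N = 0, so a_N = 76/3 − (1/6)a_C.
The best-response slope da_N/da_C = −1/6 < 0: the reaction function is downward-sloping, so the choices are strategic substitutes.

strategic substitutes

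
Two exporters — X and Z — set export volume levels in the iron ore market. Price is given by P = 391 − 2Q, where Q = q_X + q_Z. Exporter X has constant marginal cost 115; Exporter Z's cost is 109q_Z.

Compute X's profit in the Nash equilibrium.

4050

Exporter X's profit: π = q_X(391 − 2(q_X + q_Z)) − 115q_X.
∂π/∂q_X = 276 − 4q_X − 2q_Z = 0, so q_X = 69 − 0.5q_Z.
By the same steps for Z: q_Z = 70.5 − 0.5q_X.
Plugging q_Z into X's best response: q_X = 69 − 0.5(70.5 − 0.5q_X) ⇒ 0.75q_X = 33.75, so q_X = 45.
Then q_Z = 70.5 − 0.5·45 = 48.
Price P = 391 − 2·93 = 205.
X's profit: (205 − 115)·45 = 4050.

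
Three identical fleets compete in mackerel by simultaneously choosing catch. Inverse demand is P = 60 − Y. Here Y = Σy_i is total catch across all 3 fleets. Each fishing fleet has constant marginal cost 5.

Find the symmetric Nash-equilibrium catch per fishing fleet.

13.75

A representative fishing fleet's profit is π_i = y_i(60 − Y) − 5y_i, with Y = y_i + Σ_{j≠i} y_j.
First-order condition: 55 − 2y_i − Σ_{j≠i} y_j = 0.
Imposing symmetry (y_j = y for all j) turns Σ_{j≠i} y_j into 2y, so 55 = 4y and y = 13.75.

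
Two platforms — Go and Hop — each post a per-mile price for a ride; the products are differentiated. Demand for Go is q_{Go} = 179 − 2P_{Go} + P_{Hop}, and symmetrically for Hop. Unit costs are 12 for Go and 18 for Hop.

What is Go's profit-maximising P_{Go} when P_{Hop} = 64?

66.75

Go's profit: π = (P_{Go} − 12)(179 − 2P_{Go} + P_{Hop}).
∂π/∂P_{Go} = 203 − 4P_{Go} + P_{Hop} = 0 ⇒ P_{Go} = 50.75 + 0.25P_{Hop}.
At P_{Hop} = 64: P_{Go} = 50.75 + 0.25·64 = 66.75.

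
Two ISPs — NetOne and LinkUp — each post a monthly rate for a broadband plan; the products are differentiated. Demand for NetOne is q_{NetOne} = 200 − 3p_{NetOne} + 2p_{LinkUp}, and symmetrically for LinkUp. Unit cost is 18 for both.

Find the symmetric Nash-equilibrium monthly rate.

63.5

NetOne's profit: π = (p_{NetOne} − 18)(200 − 3p_{NetOne} + 2p_{LinkUp}).
∂π/∂p_{NetOne} = 254 − 6p_{NetOne} + 2p_{LinkUp} = 0 ⇒ p_{NetOne} = 127/3 + (1/3)p_{LinkUp}.
By symmetry p_{LinkUp} = p_{NetOne}; substituting into the reaction function, (2/3)p_{NetOne} = 127/3 and p_{NetOne} = 63.5.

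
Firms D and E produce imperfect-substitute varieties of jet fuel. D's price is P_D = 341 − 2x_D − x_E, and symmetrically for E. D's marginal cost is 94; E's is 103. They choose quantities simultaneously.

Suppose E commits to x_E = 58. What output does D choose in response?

47.25

Firm D's profit: π = x_D(341 − 2x_D − x_E) − 94x_D.
∂π/∂x_D = 247 − 4x_D − x_E = 0 ⇒ x_D = 61.75 − 0.25x_E.
At x_E = 58: x_D = 61.75 − 0.25·58 = 47.25.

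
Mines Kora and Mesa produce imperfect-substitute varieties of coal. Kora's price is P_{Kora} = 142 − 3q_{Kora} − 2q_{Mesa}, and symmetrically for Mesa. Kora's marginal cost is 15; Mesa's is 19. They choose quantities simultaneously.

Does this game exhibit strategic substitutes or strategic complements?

strategic substitutes

Mine Kora's profit: π = q_{Kora}(142 − 3q_{Kora} − 2q_{Mesa}) − 15q_{Kora}.
∂π/∂q_{Kora} = 127 − 6q_{Kora} − 2q_{Mesa} = 0 ⇒ q_{Kora} = 127/6 − (1/3)q_{Mesa}.
The best-response slope dq_{Kora}/dq_{Mesa} = −1/3 < 0: the reaction function is downward-sloping, so the choices are strategic substitutes.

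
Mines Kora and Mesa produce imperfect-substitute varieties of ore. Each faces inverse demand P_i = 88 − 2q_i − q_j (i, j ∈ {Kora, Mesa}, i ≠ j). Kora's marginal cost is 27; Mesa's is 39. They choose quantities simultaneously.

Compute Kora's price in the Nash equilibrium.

Mine Kora's profit: π = q_{Kora}(88 − 2q_{Kora} − q_{Mesa}) − 27q_{Kora}.
∂π/∂q_{Kora} = 61 − 4q_{Kora} − q_{Mesa} = 0 ⇒ q_{Kora} = 15.25 − 0.25q_{Mesa}.
Similarly q_{Mesa} = 12.25 − 0.25q_{Kora}.
Solving the two reaction functions simultaneously: (1 − (−0.25)(−0.25))q_{Kora} = 15.25 − 0.25·12.25, so 0.9375q_{Kora} = 12.1875 and q_{Kora} = 13.
Then q_{Mesa} = 12.25 − 0.25·13 = 9.
P_{Kora} = 88 − 2·13 − 9 = 53.

53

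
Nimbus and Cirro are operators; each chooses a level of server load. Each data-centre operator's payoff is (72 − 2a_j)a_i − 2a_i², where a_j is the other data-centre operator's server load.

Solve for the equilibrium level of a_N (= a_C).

12

Nimbus's payoff is (72 − 2a_C)a_N − 2a_N².
∂π/∂a_N = 72 − 2a_C − 4a_N = 0, so a_N = 18 − 0.5a_C.
Setting a_N = a_C in the reaction function: a_N = 18 − 0.5a_N, so a_N = 18 / 1.5 = 12.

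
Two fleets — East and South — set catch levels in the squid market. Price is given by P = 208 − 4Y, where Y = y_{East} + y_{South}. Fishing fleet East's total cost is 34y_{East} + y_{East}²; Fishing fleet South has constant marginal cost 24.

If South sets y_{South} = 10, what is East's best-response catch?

13.4

Fishing fleet East's profit: π = y_{East}(208 − 4(y_{East} + y_{South})) − 34y_{East} − y_{East}².
∂π/∂y_{East} = 174 − 10y_{East} − 4y_{South} = 0, so y_{East} = 17.4 − 0.4y_{South}.
At y_{South} = 10: y_{East} = 17.4 − 0.4·10 = 13.4.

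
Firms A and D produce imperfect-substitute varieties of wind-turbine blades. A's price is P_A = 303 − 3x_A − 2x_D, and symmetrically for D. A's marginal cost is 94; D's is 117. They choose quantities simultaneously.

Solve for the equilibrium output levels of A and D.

27.5625, 21.8125

Firm A's profit: π = x_A(303 − 3x_A − 2x_D) − 94x_A.
∂π/∂x_A = 209 − 6x_A − 2x_D = 0 ⇒ x_A = 209/6 − (1/3)x_D.
Similarly x_D = 31 − (1/3)x_A.
Substituting the second reaction function into the first: x_A = 209/6 − (1/3)(31 − (1/3)x_A), which gives (8/9)x_A = 24.5 ⇒ x_A = 27.5625.
Then x_D = 31 − (1/3)·27.5625 = 21.8125.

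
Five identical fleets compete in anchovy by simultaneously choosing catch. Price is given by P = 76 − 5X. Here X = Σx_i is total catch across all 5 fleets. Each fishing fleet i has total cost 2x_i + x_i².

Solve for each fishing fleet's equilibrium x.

2.3125

A representative fishing fleet's profit is π_i = x_i(76 − 5X) − 2x_i − x_i², with X = x_i + Σ_{j≠i} x_j.
First-order condition: 74 − 12x_i − 5Σ_{j≠i} x_j = 0.
With identical fishing fleets, set every x_j = x: then 74 − 12x − 20x = 0, i.e. x = 74/32 = 2.3125.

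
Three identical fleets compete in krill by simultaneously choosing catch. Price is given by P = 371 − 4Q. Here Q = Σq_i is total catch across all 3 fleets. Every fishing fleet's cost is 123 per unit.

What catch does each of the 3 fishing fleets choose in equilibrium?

A representative fishing fleet's profit is π_i = q_i(371 − 4Q) − 123q_i, with Q = q_i + Σ_{j≠i} q_j.
First-order condition: 248 − 8q_i − 4Σ_{j≠i} q_j = 0.
Imposing symmetry (q_j = q for all j) turns Σ_{j≠i} q_j into 2q, so 248 = 16q and q = 15.5.

15.5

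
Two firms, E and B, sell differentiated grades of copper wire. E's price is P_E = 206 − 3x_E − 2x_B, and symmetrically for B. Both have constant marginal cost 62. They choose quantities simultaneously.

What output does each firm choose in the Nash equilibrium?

Firm E's profit: π = x_E(206 − 3x_E − 2x_B) − 62x_E.
∂π/∂x_E = 144 − 6x_E − 2x_B = 0 ⇒ x_E = 24 − (1/3)x_B.
By symmetry x_B = x_E; substituting into the reaction function, (4/3)x_E = 24 and x_E = 18.

18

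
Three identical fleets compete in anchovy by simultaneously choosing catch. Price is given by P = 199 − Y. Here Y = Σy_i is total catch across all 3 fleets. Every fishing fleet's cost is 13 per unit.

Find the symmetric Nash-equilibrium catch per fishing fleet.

A representative fishing fleet's profit is π_i = y_i(199 − Y) − 13y_i, with Y = y_i + Σ_{j≠i} y_j.
First-order condition: 186 − 2y_i − Σ_{j≠i} y_j = 0.
With identical fishing fleets, set every y_j = y: then 186 − 2y − 2y = 0, i.e. y = 186/4 = 46.5.

46.5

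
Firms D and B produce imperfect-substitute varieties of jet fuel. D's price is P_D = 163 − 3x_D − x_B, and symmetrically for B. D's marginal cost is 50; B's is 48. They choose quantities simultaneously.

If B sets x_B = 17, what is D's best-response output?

16

Firm D's profit: π = x_D(163 − 3x_D − x_B) − 50x_D.
∂π/∂x_D = 113 − 6x_D − x_B = 0 ⇒ x_D = 113/6 − (1/6)x_B.
At x_B = 17: x_D = 113/6 − (1/6)·17 = 16.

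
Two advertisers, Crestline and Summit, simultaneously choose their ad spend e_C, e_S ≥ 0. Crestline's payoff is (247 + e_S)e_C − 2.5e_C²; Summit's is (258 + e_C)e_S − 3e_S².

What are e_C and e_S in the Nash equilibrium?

Expanding Crestline's payoff: 247e_C + e_Se_C − 2.5e_C².
∂π/∂e_C = 247 + e_S − 5e_C = 0, so e_C = 49.4 + 0.2e_S.
Likewise for Summit: e_S = 43 + (1/6)e_C.
Substituting the second reaction function into the first: e_C = 49.4 + 0.2(43 + (1/6)e_C), which gives (29/30)e_C = 58 ⇒ e_C = 60.
Then e_S = 43 + (1/6)·60 = 53.

60, 53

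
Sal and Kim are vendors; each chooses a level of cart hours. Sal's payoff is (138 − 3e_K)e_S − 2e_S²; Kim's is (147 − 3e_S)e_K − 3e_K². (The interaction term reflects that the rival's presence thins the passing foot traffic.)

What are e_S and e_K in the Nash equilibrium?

Expanding Sal's payoff: 138e_S − 3e_Ke_S − 2e_S².
∂π/∂e_S = 138 − 3e_K − 4e_S = 0, so e_S = 34.5 − 0.75e_K.
Likewise for Kim: e_K = 24.5 − 0.5e_S.
Solving the two reaction functions simultaneously: (1 − (−0.75)(−0.5))e_S = 34.5 − 0.75·24.5, so 0.625e_S = 16.125 and e_S = 25.8.
Then e_K = 24.5 − 0.5·25.8 = 11.6.

25.8, 11.6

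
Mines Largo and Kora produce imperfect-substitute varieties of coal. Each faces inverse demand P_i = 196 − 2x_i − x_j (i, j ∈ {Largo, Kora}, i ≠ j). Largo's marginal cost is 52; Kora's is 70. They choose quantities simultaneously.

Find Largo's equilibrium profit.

Mine Largo's profit: π = x_{Largo}(196 − 2x_{Largo} − x_{Kora}) − 52x_{Largo}.
∂π/∂x_{Largo} = 144 − 4x_{Largo} − x_{Kora} = 0 ⇒ x_{Largo} = 36 − 0.25x_{Kora}.
Similarly x_{Kora} = 31.5 − 0.25x_{Largo}.
Solving the two reaction functions simultaneously: (1 − (−0.25)(−0.25))x_{Largo} = 36 − 0.25·31.5, so 0.9375x_{Largo} = 28.125 and x_{Largo} = 30.
Then x_{Kora} = 31.5 − 0.25·30 = 24.
P_{Largo} = 196 − 2·30 − 24 = 112.
Profit = (112 − 52)·30 = 1800.

1800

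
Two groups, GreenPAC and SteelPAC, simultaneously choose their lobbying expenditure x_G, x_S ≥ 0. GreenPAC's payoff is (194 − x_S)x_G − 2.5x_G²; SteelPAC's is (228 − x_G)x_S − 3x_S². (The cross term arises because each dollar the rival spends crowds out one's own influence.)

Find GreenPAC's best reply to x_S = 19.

Expanding GreenPAC's payoff: 194x_G − x_Sx_G − 2.5x_G².
∂π/∂x_G = 194 − x_S − 5x_G = 0, so x_G = 38.8 − 0.2x_S.
At x_S = 19: x_G = 38.8 − 0.2·19 = 35.

35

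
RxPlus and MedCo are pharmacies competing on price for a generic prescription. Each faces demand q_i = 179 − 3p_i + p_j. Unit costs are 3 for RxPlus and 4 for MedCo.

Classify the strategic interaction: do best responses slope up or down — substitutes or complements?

strategic complements

RxPlus's profit: π = (p_{RxPlus} − 3)(179 − 3p_{RxPlus} + p_{MedCo}).
∂π/∂p_{RxPlus} = 188 − 6p_{RxPlus} + p_{MedCo} = 0 ⇒ p_{RxPlus} = 94/3 + (1/6)p_{MedCo}.
The best-response slope dp_{RxPlus}/dp_{MedCo} = 1/6 > 0: the reaction function is upward-sloping, so the choices are strategic complements.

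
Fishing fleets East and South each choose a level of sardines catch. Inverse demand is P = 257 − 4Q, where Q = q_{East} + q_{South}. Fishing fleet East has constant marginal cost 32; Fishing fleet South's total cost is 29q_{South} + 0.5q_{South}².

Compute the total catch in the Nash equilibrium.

36.375

Fishing fleet East's profit: π = q_{East}(257 − 4(q_{East} + q_{South})) − 32q_{East}.
∂π/∂q_{East} = 225 − 8q_{East} − 4q_{South} = 0, so q_{East} = 28.125 − 0.5q_{South}.
For South: ∂π/∂q_{South} = 228 − 9q_{South} − 4q_{East} = 0 ⇒ q_{South} = 76/3 − (4/9)q_{East}.
Substituting the second reaction function into the first: q_{East} = 28.125 − 0.5(76/3 − (4/9)q_{East}), which gives (7/9)q_{East} = 371/24 ⇒ q_{East} = 19.875.
Then q_{South} = 76/3 − (4/9)·19.875 = 16.5.
Total catch: 19.875 + 16.5 = 36.375.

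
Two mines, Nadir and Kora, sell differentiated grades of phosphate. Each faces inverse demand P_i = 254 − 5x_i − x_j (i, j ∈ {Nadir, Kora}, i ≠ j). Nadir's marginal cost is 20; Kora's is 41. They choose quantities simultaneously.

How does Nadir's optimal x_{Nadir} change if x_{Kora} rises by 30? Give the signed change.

-3

Mine Nadir's profit: π = x_{Nadir}(254 − 5x_{Nadir} − x_{Kora}) − 20x_{Nadir}.
∂π/∂x_{Nadir} = 234 − 10x_{Nadir} − x_{Kora} = 0 ⇒ x_{Nadir} = 23.4 − 0.1x_{Kora}.
The reaction-function slope is −0.1, so a 30-unit rise in x_{Kora} moves x_{Nadir} by −0.1 × 30 = −3. Nadir's best response falls — the actions are strategic substitutes.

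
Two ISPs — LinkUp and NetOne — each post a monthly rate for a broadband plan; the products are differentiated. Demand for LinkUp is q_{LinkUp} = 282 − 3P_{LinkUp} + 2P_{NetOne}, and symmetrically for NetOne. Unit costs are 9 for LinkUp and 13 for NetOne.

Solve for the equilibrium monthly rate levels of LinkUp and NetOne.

78, 79.5

LinkUp's profit: π = (P_{LinkUp} − 9)(282 − 3P_{LinkUp} + 2P_{NetOne}).
∂π/∂P_{LinkUp} = 309 − 6P_{LinkUp} + 2P_{NetOne} = 0 ⇒ P_{LinkUp} = 51.5 + (1/3)P_{NetOne}.
Similarly P_{NetOne} = 53.5 + (1/3)P_{LinkUp}.
Plugging P_{NetOne} into LinkUp's best response: P_{LinkUp} = 51.5 + (1/3)(53.5 + (1/3)P_{LinkUp}) ⇒ (8/9)P_{LinkUp} = 208/3, so P_{LinkUp} = 78.
Then P_{NetOne} = 53.5 + (1/3)·78 = 79.5.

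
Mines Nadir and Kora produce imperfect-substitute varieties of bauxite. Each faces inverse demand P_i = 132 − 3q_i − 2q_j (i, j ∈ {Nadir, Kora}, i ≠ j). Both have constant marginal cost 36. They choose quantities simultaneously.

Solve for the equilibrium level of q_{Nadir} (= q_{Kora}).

12

Mine Nadir's profit: π = q_{Nadir}(132 − 3q_{Nadir} − 2q_{Kora}) − 36q_{Nadir}.
∂π/∂q_{Nadir} = 96 − 6q_{Nadir} − 2q_{Kora} = 0 ⇒ q_{Nadir} = 16 − (1/3)q_{Kora}.
By symmetry q_{Kora} = q_{Nadir}; substituting into the reaction function, (4/3)q_{Nadir} = 16 and q_{Nadir} = 12.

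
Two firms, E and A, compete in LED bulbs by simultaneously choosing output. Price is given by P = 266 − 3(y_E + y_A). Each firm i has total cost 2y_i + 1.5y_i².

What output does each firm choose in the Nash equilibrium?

Firm E's profit: π = y_E(266 − 3(y_E + y_A)) − 2y_E − 1.5y_E².
∂π/∂y_E = 264 − 9y_E − 3y_A = 0, so y_E = 88/3 − (1/3)y_A.
Setting y_E = y_A in the reaction function: y_E = 88/3 − (1/3)y_E, so y_E = (88/3) / (4/3) = 22.

22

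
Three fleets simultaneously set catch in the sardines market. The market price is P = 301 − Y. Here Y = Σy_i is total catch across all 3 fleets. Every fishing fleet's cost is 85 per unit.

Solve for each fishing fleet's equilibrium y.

A representative fishing fleet's profit is π_i = y_i(301 − Y) − 85y_i, with Y = y_i + Σ_{j≠i} y_j.
First-order condition: 216 − 2y_i − Σ_{j≠i} y_j = 0.
Imposing symmetry (y_j = y for all j) turns Σ_{j≠i} y_j into 2y, so 216 = 4y and y = 54.

54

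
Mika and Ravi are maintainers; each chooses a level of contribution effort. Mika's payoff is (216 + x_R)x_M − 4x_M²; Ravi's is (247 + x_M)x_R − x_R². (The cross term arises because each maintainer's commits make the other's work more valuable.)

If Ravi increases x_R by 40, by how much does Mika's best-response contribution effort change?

Expanding Mika's payoff: 216x_M + x_Rx_M − 4x_M².
∂π/∂x_M = 216 + x_R − 8x_M = 0, so x_M = 27 + 0.125x_R.
The reaction-function slope is 0.125, so a 40-unit rise in x_R moves x_M by 0.125 × 40 = 5. Mika's best response rises — the actions are strategic complements.

5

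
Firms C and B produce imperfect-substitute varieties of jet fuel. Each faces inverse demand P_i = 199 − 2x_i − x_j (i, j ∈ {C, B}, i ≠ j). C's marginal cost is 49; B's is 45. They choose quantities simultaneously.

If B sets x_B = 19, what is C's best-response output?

Firm C's profit: π = x_C(199 − 2x_C − x_B) − 49x_C.
∂π/∂x_C = 150 − 4x_C − x_B = 0 ⇒ x_C = 37.5 − 0.25x_B.
At x_B = 19: x_C = 37.5 − 0.25·19 = 32.75.

32.75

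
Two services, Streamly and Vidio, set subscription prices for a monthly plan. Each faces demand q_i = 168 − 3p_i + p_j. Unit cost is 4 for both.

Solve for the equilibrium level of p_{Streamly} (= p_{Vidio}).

Streamly's profit: π = (p_{Streamly} − 4)(168 − 3p_{Streamly} + p_{Vidio}).
∂π/∂p_{Streamly} = 180 − 6p_{Streamly} + p_{Vidio} = 0 ⇒ p_{Streamly} = 30 + (1/6)p_{Vidio}.
Setting p_{Streamly} = p_{Vidio} in the reaction function: p_{Streamly} = 30 + (1/6)p_{Streamly}, so p_{Streamly} = 30 / (5/6) = 36.

36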